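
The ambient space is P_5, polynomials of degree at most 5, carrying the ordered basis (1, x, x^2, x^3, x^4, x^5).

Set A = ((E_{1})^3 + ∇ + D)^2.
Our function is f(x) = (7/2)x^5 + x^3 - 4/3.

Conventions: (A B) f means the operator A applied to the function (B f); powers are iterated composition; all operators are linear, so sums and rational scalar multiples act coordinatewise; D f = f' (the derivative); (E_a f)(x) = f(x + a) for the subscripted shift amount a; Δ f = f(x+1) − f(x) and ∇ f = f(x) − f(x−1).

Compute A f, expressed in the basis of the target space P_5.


g(x) = (7/2)x^5 + 175x^4 + 2311x^3 + 10390x^2 + 29318x + 95048/3

E_{1} f = (7/2)x^5 + (35/2)x^4 + 36x^3 + 38x^2 + (41/2)x + 19/6
E_{1} E_{1} f = (7/2)x^5 + 35x^4 + 141x^3 + 286x^2 + 292x + 356/3
E_{1} E_{1} E_{1} f = (7/2)x^5 + (105/2)x^4 + 316x^3 + 954x^2 + (2889/2)x + 5257/6
∇ f = (35/2)x^4 - 35x^3 + 38x^2 - (41/2)x + 9/2
D f = (35/2)x^4 + 3x^2
((E_{1})^3 + ∇ + D) f = (7/2)x^5 + (175/2)x^4 + 281x^3 + 995x^2 + 1424x + 2642/3
E_{1} ((E_{1})^3 + ∇ + D) f = (7/2)x^5 + 105x^4 + 666x^3 + 2398x^2 + (9249/2)x + 11015/3
E_{1} E_{1} ((E_{1})^3 + ∇ + D) f = (7/2)x^5 + (245/2)x^4 + 1121x^3 + 5061x^2 + 11856x + 34406/3
E_{1} E_{1} E_{1} ((E_{1})^3 + ∇ + D) f = (7/2)x^5 + 140x^4 + 1646x^3 + 9194x^2 + (51697/2)x + 88898/3
∇ ((E_{1})^3 + ∇ + D) f = (35/2)x^4 + 315x^3 + 353x^2 + (2959/2)x + 626
D ((E_{1})^3 + ∇ + D) f = (35/2)x^4 + 350x^3 + 843x^2 + 1990x + 1424
((E_{1})^3 + ∇ + D) ((E_{1})^3 + ∇ + D) f = (7/2)x^5 + 175x^4 + 2311x^3 + 10390x^2 + 29318x + 95048/3


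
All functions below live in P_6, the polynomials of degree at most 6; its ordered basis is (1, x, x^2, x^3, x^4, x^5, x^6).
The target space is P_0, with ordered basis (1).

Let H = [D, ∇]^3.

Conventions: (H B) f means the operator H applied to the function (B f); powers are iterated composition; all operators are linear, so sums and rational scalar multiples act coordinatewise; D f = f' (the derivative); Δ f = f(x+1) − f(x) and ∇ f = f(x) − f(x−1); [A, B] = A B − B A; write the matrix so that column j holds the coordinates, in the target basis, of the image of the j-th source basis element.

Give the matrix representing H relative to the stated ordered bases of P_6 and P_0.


the matrix is [[0, 0, 0, 0, 0, 0, 0]] (rows listed top to bottom)

image of 1: 0
image of x: 0
image of x^2: 0
image of x^3: 0
image of x^4: 0
image of x^5: 0
image of x^6: 0
each image's coordinates form column j of the matrix


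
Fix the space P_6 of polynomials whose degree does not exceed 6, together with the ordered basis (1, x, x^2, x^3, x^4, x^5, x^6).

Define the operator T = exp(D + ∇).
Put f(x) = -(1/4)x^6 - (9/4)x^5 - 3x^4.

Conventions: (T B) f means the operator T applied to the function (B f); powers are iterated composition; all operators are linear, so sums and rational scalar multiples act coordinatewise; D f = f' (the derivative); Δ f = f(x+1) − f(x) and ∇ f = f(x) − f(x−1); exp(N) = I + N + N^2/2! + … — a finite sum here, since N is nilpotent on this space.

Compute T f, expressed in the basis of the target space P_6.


order-1 term: -3x^5 - (75/4)x^4 - (13/2)x^3 - (3/4)x^2 - (9/4)x + 1
order-2 term: -15x^4 - 60x^3 + (87/4)x^2 - (87/4)x + 11/4
order-3 term: -40x^3 - 90x^2 + 69x - 147/4
order-4 term: -60x^2 - 60x + 47
order-5 term: -48x - 12
order-6 term: -16
the series for exp(D + ∇) f terminates at order 6
exp(D + ∇) f = -(1/4)x^6 - (21/4)x^5 - (147/4)x^4 - (213/2)x^3 - 129x^2 - 63x - 14

the image equals g(x) = -(1/4)x^6 - (21/4)x^5 - (147/4)x^4 - (213/2)x^3 - 129x^2 - 63x - 14


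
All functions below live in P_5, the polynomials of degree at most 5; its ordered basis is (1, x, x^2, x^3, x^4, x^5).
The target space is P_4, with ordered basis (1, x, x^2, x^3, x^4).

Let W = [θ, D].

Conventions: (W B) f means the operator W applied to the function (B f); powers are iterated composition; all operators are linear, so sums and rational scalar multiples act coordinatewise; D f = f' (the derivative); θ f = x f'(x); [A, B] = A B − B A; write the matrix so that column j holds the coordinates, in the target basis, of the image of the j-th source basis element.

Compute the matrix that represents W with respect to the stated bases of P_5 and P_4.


the matrix is [[0, -1, 0, 0, 0, 0]; [0, 0, -2, 0, 0, 0]; [0, 0, 0, -3, 0, 0]; [0, 0, 0, 0, -4, 0]; [0, 0, 0, 0, 0, -5]] (rows listed top to bottom)

image of 1: 0
image of x: -1
image of x^2: -2x
image of x^3: -3x^2
image of x^4: -4x^3
image of x^5: -5x^4
each image's coordinates form column j of the matrix


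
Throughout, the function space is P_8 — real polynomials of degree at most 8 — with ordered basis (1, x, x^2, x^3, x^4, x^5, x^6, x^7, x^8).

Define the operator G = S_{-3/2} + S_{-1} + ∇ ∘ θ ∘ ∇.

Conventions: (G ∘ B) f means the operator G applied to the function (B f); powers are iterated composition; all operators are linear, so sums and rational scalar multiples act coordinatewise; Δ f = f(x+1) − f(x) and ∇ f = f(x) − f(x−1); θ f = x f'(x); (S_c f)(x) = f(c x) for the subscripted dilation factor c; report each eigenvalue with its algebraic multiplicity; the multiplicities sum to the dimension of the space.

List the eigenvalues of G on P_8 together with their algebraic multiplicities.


λ = -2315/128 (multiplicity 1), λ = -275/32 (multiplicity 1), λ = -35/8 (multiplicity 1), λ = -5/2 (multiplicity 1), λ = 2 (multiplicity 1), λ = 13/4 (multiplicity 1), λ = 97/16 (multiplicity 1), λ = 793/64 (multiplicity 1), λ = 6817/256 (multiplicity 1)

image of 1: 2
image of x: -(5/2)x
image of x^2: (13/4)x^2 + 2
image of x^3: -(35/8)x^3 + 12x - 9
image of x^4: (97/16)x^4 + 36x^2 - 60x + 28
image of x^5: -(275/32)x^5 + 80x^3 - 210x^2 + 210x - 75
image of x^6: (793/64)x^6 + 150x^4 - 540x^3 + 840x^2 - 630x + 186
image of x^7: -(2315/128)x^7 + 252x^5 - 1155x^4 + 2450x^3 - 2835x^2 + 1736x - 441
image of x^8: (6817/256)x^8 + 392x^6 - 2184x^5 + 5880x^4 - 9240x^3 + 8680x^2 - 4536x + 1016
the matrix is upper triangular; its diagonal is (2, -5/2, 13/4, -35/8, 97/16, -275/32, 793/64, -2315/128, 6817/256)
for a triangular matrix the eigenvalues are the diagonal entries, with algebraic multiplicity their repetition count


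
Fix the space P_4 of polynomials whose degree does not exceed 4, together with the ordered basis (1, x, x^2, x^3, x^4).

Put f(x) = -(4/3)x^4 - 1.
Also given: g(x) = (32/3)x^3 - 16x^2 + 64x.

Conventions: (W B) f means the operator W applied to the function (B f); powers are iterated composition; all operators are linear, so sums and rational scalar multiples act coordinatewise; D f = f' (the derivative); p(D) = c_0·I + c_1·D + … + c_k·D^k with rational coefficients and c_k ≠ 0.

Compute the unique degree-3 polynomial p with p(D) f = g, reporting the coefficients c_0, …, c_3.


D^0 f = -(4/3)x^4 - 1
D^1 f = -(16/3)x^3
D^2 f = -16x^2
D^3 f = -32x
matching coefficients of g against c_0 f + c_1 Df + … from the top degree down determines the c_i
solution: c_0 = 0, c_1 = -2, c_2 = 1, c_3 = -2

p(D) = -2·D + D^2 − 2·D^3, i.e. c_0 = 0, c_1 = -2, c_2 = 1, c_3 = -2


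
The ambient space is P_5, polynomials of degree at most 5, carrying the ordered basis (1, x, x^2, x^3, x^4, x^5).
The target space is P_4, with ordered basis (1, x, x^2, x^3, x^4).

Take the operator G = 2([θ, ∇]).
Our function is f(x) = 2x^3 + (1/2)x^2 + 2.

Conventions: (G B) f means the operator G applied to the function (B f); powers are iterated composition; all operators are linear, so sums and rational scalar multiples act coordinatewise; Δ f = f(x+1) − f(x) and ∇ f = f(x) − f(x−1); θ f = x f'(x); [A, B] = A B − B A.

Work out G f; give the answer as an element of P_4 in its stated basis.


∇ f = 6x^2 - 5x + 3/2
θ ∇ f = 12x^2 - 5x
θ f = 6x^3 + x^2
∇ θ f = 18x^2 - 16x + 5
[θ, ∇] f = -6x^2 + 11x - 5
(2([θ, ∇])) f = -12x^2 + 22x - 10

the result is g(x) = -12x^2 + 22x - 10


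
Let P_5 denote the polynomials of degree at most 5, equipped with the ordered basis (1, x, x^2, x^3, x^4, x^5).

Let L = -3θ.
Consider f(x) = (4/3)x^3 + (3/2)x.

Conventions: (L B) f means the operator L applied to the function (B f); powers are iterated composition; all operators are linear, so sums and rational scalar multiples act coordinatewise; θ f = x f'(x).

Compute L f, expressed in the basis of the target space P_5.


θ f = 4x^3 + (3/2)x
(-3θ) f = -12x^3 - (9/2)x

the image equals g(x) = -12x^3 - (9/2)x


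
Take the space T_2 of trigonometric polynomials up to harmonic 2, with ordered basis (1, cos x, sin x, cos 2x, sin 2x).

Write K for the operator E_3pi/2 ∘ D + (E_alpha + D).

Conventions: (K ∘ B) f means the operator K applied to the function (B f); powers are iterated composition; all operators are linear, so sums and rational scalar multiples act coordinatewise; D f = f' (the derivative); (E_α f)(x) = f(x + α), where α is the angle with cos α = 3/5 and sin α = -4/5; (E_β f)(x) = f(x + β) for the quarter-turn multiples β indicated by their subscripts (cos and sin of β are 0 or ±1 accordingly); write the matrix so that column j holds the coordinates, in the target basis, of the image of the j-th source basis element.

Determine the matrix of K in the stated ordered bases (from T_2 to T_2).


the matrix is [[1, 0, 0, 0, 0]; [0, 8/5, 1/5, 0, 0]; [0, -1/5, 8/5, 0, 0]; [0, 0, 0, -7/25, -24/25]; [0, 0, 0, 24/25, -7/25]] (rows listed top to bottom)

image of 1: 1
image of cos x: (8/5)cos x - (1/5)sin x
image of sin x: (1/5)cos x + (8/5)sin x
image of cos 2x: -(7/25)cos 2x + (24/25)sin 2x
image of sin 2x: -(24/25)cos 2x - (7/25)sin 2x
each image's coordinates form column j of the matrix


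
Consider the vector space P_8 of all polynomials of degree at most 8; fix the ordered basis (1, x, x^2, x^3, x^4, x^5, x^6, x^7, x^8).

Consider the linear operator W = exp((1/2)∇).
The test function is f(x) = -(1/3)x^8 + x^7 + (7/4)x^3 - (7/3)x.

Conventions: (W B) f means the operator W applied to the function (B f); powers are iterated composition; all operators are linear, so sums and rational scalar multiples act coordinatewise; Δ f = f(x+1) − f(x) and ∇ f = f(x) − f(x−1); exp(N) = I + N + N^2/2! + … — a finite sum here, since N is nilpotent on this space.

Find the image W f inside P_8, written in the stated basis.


order-1 term: -(4/3)x^7 + (49/6)x^6 - (119/6)x^5 + (175/6)x^4 - (161/6)x^3 + (427/24)x^2 - (179/24)x + 3/8
order-2 term: -(7/3)x^6 + (77/4)x^5 - (805/12)x^4 + (525/4)x^3 - (1813/12)x^2 + (1561/16)x - 1327/48
order-3 term: -(7/3)x^5 + (175/8)x^4 - (1015/12)x^3 + (1365/8)x^2 - (2149/12)x + 2499/32
order-4 term: -(35/24)x^4 + (665/48)x^3 - (1225/24)x^2 + (4165/48)x - 917/16
order-5 term: -(7/12)x^3 + (161/32)x^2 - (1435/96)x + 245/16
order-6 term: -(7/48)x^2 + (63/64)x - 329/192
order-7 term: -(1/48)x + 31/384
order-8 term: -1/768
the series for exp((1/2)∇) f terminates at order 8
exp((1/2)∇) f = -(1/3)x^8 - (1/3)x^7 + (35/6)x^6 - (35/12)x^5 - (35/2)x^4 + (1673/48)x^3 - (847/96)x^2 - (3557/192)x + 5521/768

the image equals g(x) = -(1/3)x^8 - (1/3)x^7 + (35/6)x^6 - (35/12)x^5 - (35/2)x^4 + (1673/48)x^3 - (847/96)x^2 - (3557/192)x + 5521/768


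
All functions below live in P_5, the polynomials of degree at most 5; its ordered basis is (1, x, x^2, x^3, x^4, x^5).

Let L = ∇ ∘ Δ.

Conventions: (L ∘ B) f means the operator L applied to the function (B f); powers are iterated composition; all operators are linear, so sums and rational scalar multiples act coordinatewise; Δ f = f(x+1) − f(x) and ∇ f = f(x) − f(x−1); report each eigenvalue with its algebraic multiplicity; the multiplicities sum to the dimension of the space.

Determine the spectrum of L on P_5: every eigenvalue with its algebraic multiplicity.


image of 1: 0
image of x: 0
image of x^2: 2
image of x^3: 6x
image of x^4: 12x^2 + 2
image of x^5: 20x^3 + 10x
the matrix is upper triangular; its diagonal is (0, 0, 0, 0, 0, 0)
for a triangular matrix the eigenvalues are the diagonal entries, with algebraic multiplicity their repetition count

λ = 0 (multiplicity 6)


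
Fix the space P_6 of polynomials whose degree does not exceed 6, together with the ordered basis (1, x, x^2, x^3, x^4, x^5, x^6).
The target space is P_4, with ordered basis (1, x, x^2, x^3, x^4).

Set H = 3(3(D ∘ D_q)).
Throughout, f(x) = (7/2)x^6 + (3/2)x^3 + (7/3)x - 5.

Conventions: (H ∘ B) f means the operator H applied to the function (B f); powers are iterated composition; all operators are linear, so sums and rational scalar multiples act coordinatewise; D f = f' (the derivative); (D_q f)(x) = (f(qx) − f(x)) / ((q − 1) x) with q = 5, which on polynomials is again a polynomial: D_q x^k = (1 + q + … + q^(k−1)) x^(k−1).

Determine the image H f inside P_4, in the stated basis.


D_q f = 13671x^5 + (93/2)x^2 + 7/3
D D_q f = 68355x^4 + 93x
(3(D ∘ D_q)) f = 205065x^4 + 279x
(3(3(D ∘ D_q))) f = 615195x^4 + 837x

the result is g(x) = 615195x^4 + 837x


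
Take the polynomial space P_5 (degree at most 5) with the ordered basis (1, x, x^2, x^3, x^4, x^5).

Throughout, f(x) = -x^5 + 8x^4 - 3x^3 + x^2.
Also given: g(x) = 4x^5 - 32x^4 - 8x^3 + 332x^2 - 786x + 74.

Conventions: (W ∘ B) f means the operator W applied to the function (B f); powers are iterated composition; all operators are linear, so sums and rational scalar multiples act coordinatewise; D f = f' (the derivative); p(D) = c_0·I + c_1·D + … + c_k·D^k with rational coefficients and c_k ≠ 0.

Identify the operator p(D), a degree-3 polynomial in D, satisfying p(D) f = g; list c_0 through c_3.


D^0 f = -x^5 + 8x^4 - 3x^3 + x^2
D^1 f = -5x^4 + 32x^3 - 9x^2 + 2x
D^2 f = -20x^3 + 96x^2 - 18x + 2
D^3 f = -60x^2 + 192x - 18
matching coefficients of g against c_0 f + c_1 Df + … from the top degree down determines the c_i
solution: c_0 = -4, c_1 = 0, c_2 = 1, c_3 = -4

c_0 = -4, c_1 = 0, c_2 = 1, c_3 = -4


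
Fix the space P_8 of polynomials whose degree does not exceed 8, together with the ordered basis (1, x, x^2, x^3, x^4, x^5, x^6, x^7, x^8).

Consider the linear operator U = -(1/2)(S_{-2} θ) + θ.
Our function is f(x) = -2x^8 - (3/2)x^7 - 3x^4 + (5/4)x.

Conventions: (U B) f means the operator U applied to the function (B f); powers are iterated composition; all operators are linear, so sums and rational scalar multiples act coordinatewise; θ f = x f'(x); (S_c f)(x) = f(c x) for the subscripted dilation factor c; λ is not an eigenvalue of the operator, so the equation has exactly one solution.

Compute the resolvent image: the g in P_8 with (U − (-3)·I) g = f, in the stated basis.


write g with unknown coordinates in the stated basis and equate coefficients in (U − (-3)·I) g = f
solving from the highest basis element down gives g = (2/1013)x^8 - (3/916)x^7 + (3/25)x^4 + (1/4)x
check: U g = -(2032/1013)x^8 - (1365/916)x^7 - (84/25)x^4 + (1/2)x
so U g − (-3)·g = -2x^8 - (3/2)x^7 - 3x^4 + (5/4)x = f ✓

the result is g(x) = (2/1013)x^8 - (3/916)x^7 + (3/25)x^4 + (1/4)x


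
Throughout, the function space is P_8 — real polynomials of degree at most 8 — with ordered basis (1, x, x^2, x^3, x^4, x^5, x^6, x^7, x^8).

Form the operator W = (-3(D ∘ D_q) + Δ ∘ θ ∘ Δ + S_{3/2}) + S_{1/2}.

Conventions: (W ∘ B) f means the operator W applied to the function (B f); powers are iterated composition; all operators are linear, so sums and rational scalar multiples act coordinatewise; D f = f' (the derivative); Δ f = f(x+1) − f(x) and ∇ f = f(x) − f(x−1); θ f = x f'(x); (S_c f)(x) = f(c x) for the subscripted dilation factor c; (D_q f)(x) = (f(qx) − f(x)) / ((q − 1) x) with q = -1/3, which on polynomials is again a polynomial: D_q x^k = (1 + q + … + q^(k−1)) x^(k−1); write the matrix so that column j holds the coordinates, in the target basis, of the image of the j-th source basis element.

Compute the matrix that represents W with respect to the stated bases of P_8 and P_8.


the matrix is [[2, 0, 0, 9, 28, 75, 186, 441, 1016]; [0, 2, 0, 22/3, 60, 210, 630, 1736, 4536]; [0, 0, 5/2, 0, 88/3, 210, 840, 2835, 8680]; [0, 0, 0, 7/2, 0, 1916/27, 540, 2450, 9240]; [0, 0, 0, 0, 41/8, 0, 11240/81, 1155, 5880]; [0, 0, 0, 0, 0, 61/8, 0, 19318/81, 2184]; [0, 0, 0, 0, 0, 0, 365/32, 0, 274288/729]; [0, 0, 0, 0, 0, 0, 0, 547/32, 0]; [0, 0, 0, 0, 0, 0, 0, 0, 3281/128]] (rows listed top to bottom)

image of 1: 2
image of x: 2x
image of x^2: (5/2)x^2
image of x^3: (7/2)x^3 + (22/3)x + 9
image of x^4: (41/8)x^4 + (88/3)x^2 + 60x + 28
image of x^5: (61/8)x^5 + (1916/27)x^3 + 210x^2 + 210x + 75
image of x^6: (365/32)x^6 + (11240/81)x^4 + 540x^3 + 840x^2 + 630x + 186
image of x^7: (547/32)x^7 + (19318/81)x^5 + 1155x^4 + 2450x^3 + 2835x^2 + 1736x + 441
image of x^8: (3281/128)x^8 + (274288/729)x^6 + 2184x^5 + 5880x^4 + 9240x^3 + 8680x^2 + 4536x + 1016
each image's coordinates form column j of the matrix


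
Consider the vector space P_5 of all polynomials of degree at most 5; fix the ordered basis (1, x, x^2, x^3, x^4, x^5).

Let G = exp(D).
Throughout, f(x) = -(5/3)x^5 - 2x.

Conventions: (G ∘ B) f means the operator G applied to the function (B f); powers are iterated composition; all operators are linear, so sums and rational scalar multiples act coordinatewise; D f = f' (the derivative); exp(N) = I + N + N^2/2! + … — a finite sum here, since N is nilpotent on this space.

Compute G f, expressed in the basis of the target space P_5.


the result is g(x) = -(5/3)x^5 - (25/3)x^4 - (50/3)x^3 - (50/3)x^2 - (31/3)x - 11/3

order-1 term: -(25/3)x^4 - 2
order-2 term: -(50/3)x^3
order-3 term: -(50/3)x^2
order-4 term: -(25/3)x
order-5 term: -5/3
the series for exp(D) f terminates at order 5
exp(D) f = -(5/3)x^5 - (25/3)x^4 - (50/3)x^3 - (50/3)x^2 - (31/3)x - 11/3


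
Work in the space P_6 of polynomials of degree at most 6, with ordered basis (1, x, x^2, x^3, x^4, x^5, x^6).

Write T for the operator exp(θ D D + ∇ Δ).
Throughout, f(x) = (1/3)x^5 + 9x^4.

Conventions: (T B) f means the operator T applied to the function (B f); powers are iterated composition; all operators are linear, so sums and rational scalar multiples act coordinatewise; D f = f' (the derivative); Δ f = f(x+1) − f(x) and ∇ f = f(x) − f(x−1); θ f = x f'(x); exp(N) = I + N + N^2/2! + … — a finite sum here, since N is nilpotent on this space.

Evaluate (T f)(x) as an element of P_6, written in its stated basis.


order-1 term: (80/3)x^3 + 324x^2 + (10/3)x + 18
order-2 term: 160x + 324
the series for exp(θ D D + ∇ Δ) f terminates at order 2
exp(θ D D + ∇ Δ) f = (1/3)x^5 + 9x^4 + (80/3)x^3 + 324x^2 + (490/3)x + 342

the image equals g(x) = (1/3)x^5 + 9x^4 + (80/3)x^3 + 324x^2 + (490/3)x + 342


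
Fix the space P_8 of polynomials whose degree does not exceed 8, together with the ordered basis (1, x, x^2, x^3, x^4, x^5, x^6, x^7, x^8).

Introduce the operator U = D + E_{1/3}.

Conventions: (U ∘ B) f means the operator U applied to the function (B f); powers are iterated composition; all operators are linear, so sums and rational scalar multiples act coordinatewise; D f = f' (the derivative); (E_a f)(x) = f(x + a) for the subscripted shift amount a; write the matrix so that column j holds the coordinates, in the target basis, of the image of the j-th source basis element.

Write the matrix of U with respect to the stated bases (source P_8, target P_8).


image of 1: 1
image of x: x + 4/3
image of x^2: x^2 + (8/3)x + 1/9
image of x^3: x^3 + 4x^2 + (1/3)x + 1/27
image of x^4: x^4 + (16/3)x^3 + (2/3)x^2 + (4/27)x + 1/81
image of x^5: x^5 + (20/3)x^4 + (10/9)x^3 + (10/27)x^2 + (5/81)x + 1/243
image of x^6: x^6 + 8x^5 + (5/3)x^4 + (20/27)x^3 + (5/27)x^2 + (2/81)x + 1/729
image of x^7: x^7 + (28/3)x^6 + (7/3)x^5 + (35/27)x^4 + (35/81)x^3 + (7/81)x^2 + (7/729)x + 1/2187
image of x^8: x^8 + (32/3)x^7 + (28/9)x^6 + (56/27)x^5 + (70/81)x^4 + (56/243)x^3 + (28/729)x^2 + (8/2187)x + 1/6561
each image's coordinates form column j of the matrix

the matrix is [[1, 4/3, 1/9, 1/27, 1/81, 1/243, 1/729, 1/2187, 1/6561]; [0, 1, 8/3, 1/3, 4/27, 5/81, 2/81, 7/729, 8/2187]; [0, 0, 1, 4, 2/3, 10/27, 5/27, 7/81, 28/729]; [0, 0, 0, 1, 16/3, 10/9, 20/27, 35/81, 56/243]; [0, 0, 0, 0, 1, 20/3, 5/3, 35/27, 70/81]; [0, 0, 0, 0, 0, 1, 8, 7/3, 56/27]; [0, 0, 0, 0, 0, 0, 1, 28/3, 28/9]; [0, 0, 0, 0, 0, 0, 0, 1, 32/3]; [0, 0, 0, 0, 0, 0, 0, 0, 1]] (rows listed top to bottom)


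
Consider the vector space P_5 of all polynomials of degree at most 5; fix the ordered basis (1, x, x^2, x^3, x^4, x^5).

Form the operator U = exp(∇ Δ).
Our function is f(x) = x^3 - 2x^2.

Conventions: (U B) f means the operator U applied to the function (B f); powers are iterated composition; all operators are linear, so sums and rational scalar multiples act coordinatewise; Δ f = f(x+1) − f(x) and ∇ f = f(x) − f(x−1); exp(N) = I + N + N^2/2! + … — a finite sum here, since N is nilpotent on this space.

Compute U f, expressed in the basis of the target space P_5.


order-1 term: 6x - 4
the series for exp(∇ Δ) f terminates at order 1
exp(∇ Δ) f = x^3 - 2x^2 + 6x - 4

the image equals g(x) = x^3 - 2x^2 + 6x - 4


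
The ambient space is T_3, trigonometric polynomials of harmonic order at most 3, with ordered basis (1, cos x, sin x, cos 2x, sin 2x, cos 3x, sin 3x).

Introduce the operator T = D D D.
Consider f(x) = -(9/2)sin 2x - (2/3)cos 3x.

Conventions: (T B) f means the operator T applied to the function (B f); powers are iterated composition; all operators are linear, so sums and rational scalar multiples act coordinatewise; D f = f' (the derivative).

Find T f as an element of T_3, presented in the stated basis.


the image equals g(x) = 36cos 2x - 18sin 3x

D f = -9cos 2x + 2sin 3x
D D f = 18sin 2x + 6cos 3x
D D D f = 36cos 2x - 18sin 3x


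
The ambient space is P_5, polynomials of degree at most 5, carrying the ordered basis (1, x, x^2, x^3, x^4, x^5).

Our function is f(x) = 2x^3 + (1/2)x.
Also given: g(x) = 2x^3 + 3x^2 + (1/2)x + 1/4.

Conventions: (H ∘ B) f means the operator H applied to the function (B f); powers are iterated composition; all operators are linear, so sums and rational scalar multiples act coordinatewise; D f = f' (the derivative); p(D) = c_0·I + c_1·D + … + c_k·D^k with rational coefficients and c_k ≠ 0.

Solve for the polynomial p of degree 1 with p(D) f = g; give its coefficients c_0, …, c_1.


c_0 = 1, c_1 = 1/2

D^0 f = 2x^3 + (1/2)x
D^1 f = 6x^2 + 1/2
matching coefficients of g against c_0 f + c_1 Df + … from the top degree down determines the c_i
solution: c_0 = 1, c_1 = 1/2


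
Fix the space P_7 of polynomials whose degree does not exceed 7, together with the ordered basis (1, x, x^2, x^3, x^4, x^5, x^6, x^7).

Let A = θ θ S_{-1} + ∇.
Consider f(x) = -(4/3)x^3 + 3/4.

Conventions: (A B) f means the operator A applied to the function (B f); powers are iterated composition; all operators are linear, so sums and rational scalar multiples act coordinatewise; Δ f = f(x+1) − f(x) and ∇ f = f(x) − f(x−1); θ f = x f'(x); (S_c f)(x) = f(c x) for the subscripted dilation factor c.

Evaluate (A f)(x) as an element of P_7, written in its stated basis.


the result is g(x) = 12x^3 - 4x^2 + 4x - 4/3

S_{-1} f = (4/3)x^3 + 3/4
θ S_{-1} f = 4x^3
θ θ S_{-1} f = 12x^3
∇ f = -4x^2 + 4x - 4/3
(θ θ S_{-1} + ∇) f = 12x^3 - 4x^2 + 4x - 4/3


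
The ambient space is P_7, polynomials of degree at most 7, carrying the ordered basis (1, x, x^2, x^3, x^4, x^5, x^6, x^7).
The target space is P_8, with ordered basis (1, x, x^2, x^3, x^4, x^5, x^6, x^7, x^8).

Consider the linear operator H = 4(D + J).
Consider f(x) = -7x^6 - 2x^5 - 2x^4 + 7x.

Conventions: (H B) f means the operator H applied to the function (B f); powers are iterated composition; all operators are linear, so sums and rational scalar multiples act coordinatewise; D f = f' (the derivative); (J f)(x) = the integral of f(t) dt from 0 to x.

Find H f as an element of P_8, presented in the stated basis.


D f = -42x^5 - 10x^4 - 8x^3 + 7
J f = -x^7 - (1/3)x^6 - (2/5)x^5 + (7/2)x^2
(D + J) f = -x^7 - (1/3)x^6 - (212/5)x^5 - 10x^4 - 8x^3 + (7/2)x^2 + 7
(4(D + J)) f = -4x^7 - (4/3)x^6 - (848/5)x^5 - 40x^4 - 32x^3 + 14x^2 + 28

the result is g(x) = -4x^7 - (4/3)x^6 - (848/5)x^5 - 40x^4 - 32x^3 + 14x^2 + 28


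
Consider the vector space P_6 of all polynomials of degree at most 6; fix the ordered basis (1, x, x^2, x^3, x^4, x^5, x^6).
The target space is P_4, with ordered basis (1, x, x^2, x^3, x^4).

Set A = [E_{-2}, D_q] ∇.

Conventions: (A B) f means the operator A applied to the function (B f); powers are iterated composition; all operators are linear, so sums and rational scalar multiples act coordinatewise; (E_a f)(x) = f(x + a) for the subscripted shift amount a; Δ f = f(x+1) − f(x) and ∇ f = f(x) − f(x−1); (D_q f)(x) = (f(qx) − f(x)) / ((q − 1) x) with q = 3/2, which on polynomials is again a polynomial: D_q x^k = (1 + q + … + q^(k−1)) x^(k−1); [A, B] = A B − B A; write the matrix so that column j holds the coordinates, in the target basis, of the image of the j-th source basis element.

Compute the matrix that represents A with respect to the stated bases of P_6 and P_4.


the matrix is [[0, 0, 0, -3, 34, -245, 1436]; [0, 0, 0, 0, -16, 455/2, -3949/2]; [0, 0, 0, 0, 0, -215/4, 3681/4]; [0, 0, 0, 0, 0, 0, -291/2]; [0, 0, 0, 0, 0, 0, 0]] (rows listed top to bottom)

image of 1: 0
image of x: 0
image of x^2: 0
image of x^3: -3
image of x^4: -16x + 34
image of x^5: -(215/4)x^2 + (455/2)x - 245
image of x^6: -(291/2)x^3 + (3681/4)x^2 - (3949/2)x + 1436
each image's coordinates form column j of the matrix


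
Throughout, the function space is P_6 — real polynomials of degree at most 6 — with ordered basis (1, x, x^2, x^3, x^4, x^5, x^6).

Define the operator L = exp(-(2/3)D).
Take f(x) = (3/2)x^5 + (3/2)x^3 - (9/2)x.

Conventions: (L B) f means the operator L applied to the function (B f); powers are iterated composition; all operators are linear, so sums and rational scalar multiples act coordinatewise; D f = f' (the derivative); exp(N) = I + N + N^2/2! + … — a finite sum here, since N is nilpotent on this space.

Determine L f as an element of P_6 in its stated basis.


order-1 term: -5x^4 - 3x^2 + 3
order-2 term: (20/3)x^3 + 2x
order-3 term: -(40/9)x^2 - 4/9
order-4 term: (40/27)x
order-5 term: -16/81
the series for exp(-(2/3)D) f terminates at order 5
exp(-(2/3)D) f = (3/2)x^5 - 5x^4 + (49/6)x^3 - (67/9)x^2 - (55/54)x + 191/81

the image equals g(x) = (3/2)x^5 - 5x^4 + (49/6)x^3 - (67/9)x^2 - (55/54)x + 191/81


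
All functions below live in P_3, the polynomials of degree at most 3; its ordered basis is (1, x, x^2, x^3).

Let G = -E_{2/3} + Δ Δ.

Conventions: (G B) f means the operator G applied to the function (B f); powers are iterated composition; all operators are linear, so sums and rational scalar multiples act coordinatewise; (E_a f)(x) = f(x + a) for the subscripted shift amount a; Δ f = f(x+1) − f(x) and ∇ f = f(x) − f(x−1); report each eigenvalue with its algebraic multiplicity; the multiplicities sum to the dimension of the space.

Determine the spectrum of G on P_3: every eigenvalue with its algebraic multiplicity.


λ = -1 (multiplicity 4)

image of 1: -1
image of x: -x - 2/3
image of x^2: -x^2 - (4/3)x + 14/9
image of x^3: -x^3 - 2x^2 + (14/3)x + 154/27
the matrix is upper triangular; its diagonal is (-1, -1, -1, -1)
for a triangular matrix the eigenvalues are the diagonal entries, with algebraic multiplicity their repetition count


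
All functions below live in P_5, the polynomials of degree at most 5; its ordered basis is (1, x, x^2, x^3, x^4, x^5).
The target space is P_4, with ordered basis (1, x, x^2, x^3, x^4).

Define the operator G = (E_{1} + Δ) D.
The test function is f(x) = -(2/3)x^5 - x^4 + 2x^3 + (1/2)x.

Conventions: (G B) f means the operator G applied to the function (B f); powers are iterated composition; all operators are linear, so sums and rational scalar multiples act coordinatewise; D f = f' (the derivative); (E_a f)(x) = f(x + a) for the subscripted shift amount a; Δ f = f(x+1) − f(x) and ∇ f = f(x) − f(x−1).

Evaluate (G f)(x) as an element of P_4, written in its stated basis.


the image equals g(x) = -(10/3)x^4 - (92/3)x^3 - 58x^2 - (80/3)x - 13/6

D f = -(10/3)x^4 - 4x^3 + 6x^2 + 1/2
E_{1} D f = -(10/3)x^4 - (52/3)x^3 - 26x^2 - (40/3)x - 5/6
Δ D f = -(40/3)x^3 - 32x^2 - (40/3)x - 4/3
(E_{1} + Δ) D f = -(10/3)x^4 - (92/3)x^3 - 58x^2 - (80/3)x - 13/6


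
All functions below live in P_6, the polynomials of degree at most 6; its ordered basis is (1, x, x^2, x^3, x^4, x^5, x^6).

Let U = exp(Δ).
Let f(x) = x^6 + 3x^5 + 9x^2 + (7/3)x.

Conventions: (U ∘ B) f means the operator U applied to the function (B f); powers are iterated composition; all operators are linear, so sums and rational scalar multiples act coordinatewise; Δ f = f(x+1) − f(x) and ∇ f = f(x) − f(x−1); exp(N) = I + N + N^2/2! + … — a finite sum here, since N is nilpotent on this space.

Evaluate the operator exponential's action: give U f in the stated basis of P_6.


order-1 term: 6x^5 + 30x^4 + 50x^3 + 45x^2 + 39x + 46/3
order-2 term: 15x^4 + 90x^3 + 195x^2 + 195x + 85
order-3 term: 20x^3 + 120x^2 + 240x + 165
order-4 term: 15x^2 + 75x + 95
order-5 term: 6x + 18
order-6 term: 1
the series for exp(Δ) f terminates at order 6
exp(Δ) f = x^6 + 9x^5 + 45x^4 + 160x^3 + 384x^2 + (1672/3)x + 1138/3

the image equals g(x) = x^6 + 9x^5 + 45x^4 + 160x^3 + 384x^2 + (1672/3)x + 1138/3


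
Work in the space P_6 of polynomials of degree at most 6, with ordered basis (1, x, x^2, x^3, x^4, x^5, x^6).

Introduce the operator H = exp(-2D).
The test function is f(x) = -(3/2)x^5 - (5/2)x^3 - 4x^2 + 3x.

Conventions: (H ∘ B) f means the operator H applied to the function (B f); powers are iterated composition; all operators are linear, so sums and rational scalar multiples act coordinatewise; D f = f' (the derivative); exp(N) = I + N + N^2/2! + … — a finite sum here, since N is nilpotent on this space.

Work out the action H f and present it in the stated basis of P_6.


g(x) = -(3/2)x^5 + 15x^4 - (125/2)x^3 + 131x^2 - 131x + 46

order-1 term: 15x^4 + 15x^2 + 16x - 6
order-2 term: -60x^3 - 30x - 16
order-3 term: 120x^2 + 20
order-4 term: -120x
order-5 term: 48
the series for exp(-2D) f terminates at order 5
exp(-2D) f = -(3/2)x^5 + 15x^4 - (125/2)x^3 + 131x^2 - 131x + 46


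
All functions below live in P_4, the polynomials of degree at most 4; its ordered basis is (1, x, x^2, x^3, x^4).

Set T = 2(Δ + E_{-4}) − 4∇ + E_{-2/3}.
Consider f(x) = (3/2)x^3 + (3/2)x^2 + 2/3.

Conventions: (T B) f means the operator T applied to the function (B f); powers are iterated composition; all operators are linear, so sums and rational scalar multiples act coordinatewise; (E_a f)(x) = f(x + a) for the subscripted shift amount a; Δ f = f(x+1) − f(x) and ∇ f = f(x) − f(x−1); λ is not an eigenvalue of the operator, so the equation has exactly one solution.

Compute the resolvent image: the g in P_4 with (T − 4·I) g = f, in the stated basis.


write g with unknown coordinates in the stated basis and equate coefficients in (T − 4·I) g = f
solving from the highest basis element down gives g = -(3/2)x^3 + (93/2)x^2 - 1165x + 129682/9
check: T g = -(9/2)x^3 + (375/2)x^2 - 4660x + 518734/9
so T g − 4·g = (3/2)x^3 + (3/2)x^2 + 2/3 = f ✓

the result is g(x) = -(3/2)x^3 + (93/2)x^2 - 1165x + 129682/9


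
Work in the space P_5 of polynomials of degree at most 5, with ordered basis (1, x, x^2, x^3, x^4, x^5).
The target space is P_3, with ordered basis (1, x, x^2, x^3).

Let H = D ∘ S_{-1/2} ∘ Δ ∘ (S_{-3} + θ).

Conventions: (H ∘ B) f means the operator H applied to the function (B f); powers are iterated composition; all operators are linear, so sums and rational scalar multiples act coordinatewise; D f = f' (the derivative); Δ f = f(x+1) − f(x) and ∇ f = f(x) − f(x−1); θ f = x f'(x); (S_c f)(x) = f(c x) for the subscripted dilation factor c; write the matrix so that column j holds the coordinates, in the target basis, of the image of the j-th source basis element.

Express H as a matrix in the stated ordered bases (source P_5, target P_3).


image of 1: 0
image of x: 0
image of x^2: -11
image of x^3: -36x + 36
image of x^4: -(255/2)x^2 + 255x - 170
image of x^5: -(595/2)x^3 + (1785/2)x^2 - 1190x + 595
each image's coordinates form column j of the matrix

the matrix is [[0, 0, -11, 36, -170, 595]; [0, 0, 0, -36, 255, -1190]; [0, 0, 0, 0, -255/2, 1785/2]; [0, 0, 0, 0, 0, -595/2]] (rows listed top to bottom)


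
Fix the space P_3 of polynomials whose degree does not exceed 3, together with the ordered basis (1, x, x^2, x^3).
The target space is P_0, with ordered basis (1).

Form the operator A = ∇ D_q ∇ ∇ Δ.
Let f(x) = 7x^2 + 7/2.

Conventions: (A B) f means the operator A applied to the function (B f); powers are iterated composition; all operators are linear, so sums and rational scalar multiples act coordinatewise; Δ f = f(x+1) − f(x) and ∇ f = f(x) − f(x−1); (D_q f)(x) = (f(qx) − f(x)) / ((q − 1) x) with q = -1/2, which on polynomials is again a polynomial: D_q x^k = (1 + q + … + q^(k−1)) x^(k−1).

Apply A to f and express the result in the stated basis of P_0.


the result is g(x) = 0

Δ f = 14x + 7
∇ Δ f = 14
∇ (∇ Δ) f = 0
D_q ∇ (∇ Δ) f = 0
∇ D_q ∇ (∇ Δ) f = 0


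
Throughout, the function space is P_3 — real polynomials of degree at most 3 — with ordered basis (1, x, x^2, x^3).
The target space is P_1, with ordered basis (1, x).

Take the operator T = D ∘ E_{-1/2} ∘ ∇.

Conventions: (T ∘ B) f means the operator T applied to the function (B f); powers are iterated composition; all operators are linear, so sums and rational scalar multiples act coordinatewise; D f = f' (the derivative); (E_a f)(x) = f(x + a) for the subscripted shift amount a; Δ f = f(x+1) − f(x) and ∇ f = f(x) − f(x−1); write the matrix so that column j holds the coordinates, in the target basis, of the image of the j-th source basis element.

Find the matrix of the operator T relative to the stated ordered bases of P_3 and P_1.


image of 1: 0
image of x: 0
image of x^2: 2
image of x^3: 6x - 6
each image's coordinates form column j of the matrix

the matrix is [[0, 0, 2, -6]; [0, 0, 0, 6]] (rows listed top to bottom)


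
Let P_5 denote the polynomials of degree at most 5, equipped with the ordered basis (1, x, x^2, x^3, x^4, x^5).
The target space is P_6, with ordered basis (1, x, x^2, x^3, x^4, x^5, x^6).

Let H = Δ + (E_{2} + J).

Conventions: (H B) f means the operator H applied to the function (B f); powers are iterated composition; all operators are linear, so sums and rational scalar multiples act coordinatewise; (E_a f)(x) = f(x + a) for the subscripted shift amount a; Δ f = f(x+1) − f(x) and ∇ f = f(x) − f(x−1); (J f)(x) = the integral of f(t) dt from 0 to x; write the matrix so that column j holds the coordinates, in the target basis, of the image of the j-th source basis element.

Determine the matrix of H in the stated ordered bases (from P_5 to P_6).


the matrix is [[1, 3, 5, 9, 17, 33]; [1, 1, 6, 15, 36, 85]; [0, 1/2, 1, 9, 30, 90]; [0, 0, 1/3, 1, 12, 50]; [0, 0, 0, 1/4, 1, 15]; [0, 0, 0, 0, 1/5, 1]; [0, 0, 0, 0, 0, 1/6]] (rows listed top to bottom)

image of 1: x + 1
image of x: (1/2)x^2 + x + 3
image of x^2: (1/3)x^3 + x^2 + 6x + 5
image of x^3: (1/4)x^4 + x^3 + 9x^2 + 15x + 9
image of x^4: (1/5)x^5 + x^4 + 12x^3 + 30x^2 + 36x + 17
image of x^5: (1/6)x^6 + x^5 + 15x^4 + 50x^3 + 90x^2 + 85x + 33
each image's coordinates form column j of the matrix


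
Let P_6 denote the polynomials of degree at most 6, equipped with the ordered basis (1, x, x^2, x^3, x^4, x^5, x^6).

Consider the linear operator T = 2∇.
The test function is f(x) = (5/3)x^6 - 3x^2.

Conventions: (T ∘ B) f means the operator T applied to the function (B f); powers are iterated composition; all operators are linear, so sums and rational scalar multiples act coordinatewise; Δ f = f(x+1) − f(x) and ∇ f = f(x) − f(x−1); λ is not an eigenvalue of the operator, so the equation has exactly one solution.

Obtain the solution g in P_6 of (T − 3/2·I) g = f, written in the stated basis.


write g with unknown coordinates in the stated basis and equate coefficients in (T − 3/2·I) g = f
solving from the highest basis element down gives g = -(10/9)x^6 - (80/9)x^5 - (1000/27)x^4 - (8800/81)x^3 - (18838/81)x^2 - (80864/243)x - 174560/729
check: T g = -(40/3)x^5 - (500/9)x^4 - (4400/27)x^3 - (9500/27)x^2 - (40432/81)x - 87280/243
so T g − 3/2·g = (5/3)x^6 - 3x^2 = f ✓

the result is g(x) = -(10/9)x^6 - (80/9)x^5 - (1000/27)x^4 - (8800/81)x^3 - (18838/81)x^2 - (80864/243)x - 174560/729


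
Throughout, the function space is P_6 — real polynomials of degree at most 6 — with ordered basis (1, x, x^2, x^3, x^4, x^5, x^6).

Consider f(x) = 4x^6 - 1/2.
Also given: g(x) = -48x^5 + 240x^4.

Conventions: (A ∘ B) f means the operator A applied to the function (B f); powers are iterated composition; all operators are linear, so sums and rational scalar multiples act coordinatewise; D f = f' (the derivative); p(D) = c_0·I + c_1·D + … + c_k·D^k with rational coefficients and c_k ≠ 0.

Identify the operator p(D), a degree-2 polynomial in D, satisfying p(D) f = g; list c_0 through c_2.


D^0 f = 4x^6 - 1/2
D^1 f = 24x^5
D^2 f = 120x^4
matching coefficients of g against c_0 f + c_1 Df + … from the top degree down determines the c_i
solution: c_0 = 0, c_1 = -2, c_2 = 2

p(D) = -2·D + 2·D^2, i.e. c_0 = 0, c_1 = -2, c_2 = 2


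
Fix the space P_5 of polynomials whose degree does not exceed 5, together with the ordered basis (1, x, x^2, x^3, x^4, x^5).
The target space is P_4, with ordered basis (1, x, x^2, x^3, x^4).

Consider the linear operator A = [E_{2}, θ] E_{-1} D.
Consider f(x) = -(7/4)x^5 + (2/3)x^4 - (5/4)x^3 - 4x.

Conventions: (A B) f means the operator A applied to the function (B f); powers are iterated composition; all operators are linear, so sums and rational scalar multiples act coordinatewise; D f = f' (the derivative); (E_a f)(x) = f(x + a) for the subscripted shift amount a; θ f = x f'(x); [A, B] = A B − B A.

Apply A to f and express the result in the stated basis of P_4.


g(x) = -70x^3 - 194x^2 - 193x - 69

D f = -(35/4)x^4 + (8/3)x^3 - (15/4)x^2 - 4
E_{-1} D f = -(35/4)x^4 + (113/3)x^3 - (257/4)x^2 + (101/2)x - 115/6
θ (E_{-1} D) f = -35x^4 + 113x^3 - (257/2)x^2 + (101/2)x
E_{2} θ (E_{-1} D) f = -35x^4 - 167x^3 - (581/2)x^2 - (455/2)x - 69
E_{2} (E_{-1} D) f = -(35/4)x^4 - (97/3)x^3 - (193/4)x^2 - (69/2)x - 83/6
θ E_{2} (E_{-1} D) f = -35x^4 - 97x^3 - (193/2)x^2 - (69/2)x
[E_{2}, θ] (E_{-1} D) f = -70x^3 - 194x^2 - 193x - 69


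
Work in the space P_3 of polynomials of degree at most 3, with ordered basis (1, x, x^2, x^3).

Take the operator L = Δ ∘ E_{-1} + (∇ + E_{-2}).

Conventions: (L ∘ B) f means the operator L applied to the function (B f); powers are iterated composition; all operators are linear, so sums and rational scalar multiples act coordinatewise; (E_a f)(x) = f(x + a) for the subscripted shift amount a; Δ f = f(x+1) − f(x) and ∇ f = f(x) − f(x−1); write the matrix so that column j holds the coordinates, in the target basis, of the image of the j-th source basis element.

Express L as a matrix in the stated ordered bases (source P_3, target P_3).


the matrix is [[1, 0, 2, -6]; [0, 1, 0, 6]; [0, 0, 1, 0]; [0, 0, 0, 1]] (rows listed top to bottom)

image of 1: 1
image of x: x
image of x^2: x^2 + 2
image of x^3: x^3 + 6x - 6
each image's coordinates form column j of the matrix


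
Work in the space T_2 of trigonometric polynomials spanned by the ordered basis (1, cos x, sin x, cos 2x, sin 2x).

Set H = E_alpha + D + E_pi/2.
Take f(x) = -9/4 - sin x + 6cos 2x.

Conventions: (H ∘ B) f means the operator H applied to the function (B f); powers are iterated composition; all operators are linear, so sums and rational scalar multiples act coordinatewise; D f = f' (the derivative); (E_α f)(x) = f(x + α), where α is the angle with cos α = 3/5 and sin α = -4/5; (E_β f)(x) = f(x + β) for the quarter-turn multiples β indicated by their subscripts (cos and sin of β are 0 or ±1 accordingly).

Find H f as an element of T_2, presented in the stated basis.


E_alpha f = -9/4 + (4/5)cos x - (3/5)sin x - (42/25)cos 2x + (144/25)sin 2x
D f = -cos x - 12sin 2x
E_pi/2 f = -9/4 - cos x - 6cos 2x
(E_alpha + D + E_pi/2) f = -9/2 - (6/5)cos x - (3/5)sin x - (192/25)cos 2x - (156/25)sin 2x

the image equals g(x) = -9/2 - (6/5)cos x - (3/5)sin x - (192/25)cos 2x - (156/25)sin 2x
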